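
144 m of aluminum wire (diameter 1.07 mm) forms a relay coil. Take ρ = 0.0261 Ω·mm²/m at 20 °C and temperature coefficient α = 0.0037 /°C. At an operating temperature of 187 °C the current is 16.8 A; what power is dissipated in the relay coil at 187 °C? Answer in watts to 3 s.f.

1910 W

ρ = 0.0261 Ω·mm²/m = 2.61×10^-8 Ω·m
A = π(d/2)² = π(5.3500e-04 m)² = 8.992e-07 m²
R₍20₎ = ρL/A = (2.61×10^-8)(144)/(8.992e-07) = 4.18 Ω
R₍187₎ = R₍20₎(1 + αΔT) = 4.18 × (1 + 0.0037×167) = 6.762 Ω
P = I²R = (16.8)² × 6.762 = 1910 W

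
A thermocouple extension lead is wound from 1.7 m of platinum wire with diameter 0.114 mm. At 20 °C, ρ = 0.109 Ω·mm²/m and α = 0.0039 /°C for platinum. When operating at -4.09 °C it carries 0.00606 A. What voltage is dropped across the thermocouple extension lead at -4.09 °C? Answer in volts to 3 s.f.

0.0997 V

ρ = 0.109 Ω·mm²/m = 1.09×10^-7 Ω·m
A = π(d/2)² = π(5.7000e-05 m)² = 1.021e-08 m²
R₍20₎ = ρL/A = (1.09×10^-7)(1.7)/(1.021e-08) = 18.15 Ω
R₍-4.09₎ = R₍20₎(1 + αΔT) = 18.15 × (1 + 0.0039×-24.1) = 16.45 Ω
V = IR = 0.00606 × 16.45 = 0.0997 V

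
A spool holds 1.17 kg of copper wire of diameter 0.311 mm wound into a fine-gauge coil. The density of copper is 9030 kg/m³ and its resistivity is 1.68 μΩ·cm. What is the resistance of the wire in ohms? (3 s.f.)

ρ = 1.68 μΩ·cm = 1.68×10^-8 Ω·m
A = π(d/2)² = π(1.5550e-04 m)² = 7.5964e-08 m²
L = m/(density·A) = 1.17/(9030×7.5964e-08) = 1706 m
R = ρL/A = (1.68×10^-8)(1706)/(7.5964e-08) = 377 Ω

377 Ω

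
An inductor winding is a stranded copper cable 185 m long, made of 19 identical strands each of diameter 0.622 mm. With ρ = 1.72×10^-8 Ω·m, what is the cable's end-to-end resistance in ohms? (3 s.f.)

A_strand = π(3.1100e-04 m)² = 3.039e-07 m²
R_strand = ρL/A = (1.72×10^-8)(185)/(3.039e-07) = 10.47 Ω
R_total = R_strand/N = 10.47/19 = 0.551 Ω

0.551 Ω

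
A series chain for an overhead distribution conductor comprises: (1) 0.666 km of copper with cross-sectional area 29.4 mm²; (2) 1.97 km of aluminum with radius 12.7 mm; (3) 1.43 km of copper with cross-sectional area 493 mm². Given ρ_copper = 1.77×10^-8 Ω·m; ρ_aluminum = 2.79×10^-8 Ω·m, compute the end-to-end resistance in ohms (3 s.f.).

Seg 1: A = 29.4 mm² = 2.940e-05 m²
R_1 = (1.77×10^-8)(666)/(2.940e-05) = 0.401 Ω
Seg 2: A = πr² = π(1.2700e-02 m)² = 5.067e-04 m²
R_2 = (2.79×10^-8)(1970)/(5.067e-04) = 0.1085 Ω
Seg 3: A = 493 mm² = 4.930e-04 m²
R_3 = (1.77×10^-8)(1430)/(4.930e-04) = 0.05134 Ω
R_total = R_1 + R_2 + R_3 = 0.561 Ω

0.561 Ω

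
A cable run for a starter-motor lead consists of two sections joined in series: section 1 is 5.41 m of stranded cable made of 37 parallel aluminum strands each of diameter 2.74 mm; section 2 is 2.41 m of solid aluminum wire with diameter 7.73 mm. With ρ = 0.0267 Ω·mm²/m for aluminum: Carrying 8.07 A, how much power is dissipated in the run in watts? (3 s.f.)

ρ = 0.0267 Ω·mm²/m = 2.67×10^-8 Ω·m
Section 1: A_strand = π(1.3700e-03)² = 5.896e-06 m²; R₁ = ρL/(N·A_s) = (2.67×10^-8)(5.41)/(37×5.896e-06) = 6.621×10^-4 Ω
Section 2: A = π(d/2)² = π(3.8650e-03 m)² = 4.693e-05 m²
R₂ = (2.67×10^-8)(2.41)/(4.693e-05) = 0.001371 Ω
R = R₁ + R₂ = 0.002033 Ω
P = I²R = (8.07)² × 0.002033 = 0.132 W

0.132 W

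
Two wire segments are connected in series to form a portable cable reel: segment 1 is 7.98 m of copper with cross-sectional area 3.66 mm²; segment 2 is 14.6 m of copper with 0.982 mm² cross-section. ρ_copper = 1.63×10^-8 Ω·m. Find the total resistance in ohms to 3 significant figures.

0.278 Ω

Segment 1: A = 3.66 mm² = 3.660e-06 m²
R₁ = ρL/A = (1.63×10^-8)(7.98)/(3.660e-06) = 0.03554 Ω
Segment 2: A = 0.982 mm² = 9.820e-07 m²
R₂ = (1.63×10^-8)(14.6)/(9.820e-07) = 0.2423 Ω
R = R₁ + R₂ = 0.278 Ω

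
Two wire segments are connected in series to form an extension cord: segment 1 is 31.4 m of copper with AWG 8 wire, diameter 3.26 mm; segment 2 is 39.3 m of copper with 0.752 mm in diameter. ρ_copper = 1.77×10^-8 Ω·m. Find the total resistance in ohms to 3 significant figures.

1.63 Ω

Segment 1: A = π(3.26/2 mm)² = π(1.6300e-03 m)² = 8.347e-06 m²
R₁ = ρL/A = (1.77×10^-8)(31.4)/(8.347e-06) = 0.06659 Ω
Segment 2: A = π(d/2)² = π(3.7600e-04 m)² = 4.441e-07 m²
R₂ = (1.77×10^-8)(39.3)/(4.441e-07) = 1.566 Ω
R = R₁ + R₂ = 1.63 Ω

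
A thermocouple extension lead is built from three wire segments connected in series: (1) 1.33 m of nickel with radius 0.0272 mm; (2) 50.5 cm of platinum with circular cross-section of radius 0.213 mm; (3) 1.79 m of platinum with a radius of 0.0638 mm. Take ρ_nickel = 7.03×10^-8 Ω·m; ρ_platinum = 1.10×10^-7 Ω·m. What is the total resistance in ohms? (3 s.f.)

56.0 Ω

Seg 1: A = πr² = π(2.7200e-05 m)² = 2.324e-09 m²
R_1 = (7.03×10^-8)(1.33)/(2.324e-09) = 40.23 Ω
Seg 2: A = πr² = π(2.1300e-04 m)² = 1.425e-07 m²
R_2 = (1.10×10^-7)(0.505)/(1.425e-07) = 0.3897 Ω
Seg 3: A = πr² = π(6.3800e-05 m)² = 1.279e-08 m²
R_3 = (1.10×10^-7)(1.79)/(1.279e-08) = 15.4 Ω
R_total = R_1 + R_2 + R_3 = 56.0 Ω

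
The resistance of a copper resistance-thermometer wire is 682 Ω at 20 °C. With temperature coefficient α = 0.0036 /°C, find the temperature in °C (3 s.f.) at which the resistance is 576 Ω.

R = R₀(1 + α(T − T₀)) ⇒ T = T₀ + (R/R₀ − 1)/α
T = 20 + (576/682 − 1)/0.0036 = 20 + (-0.1554)/0.0036 = -23.2 °C

-23.2 °C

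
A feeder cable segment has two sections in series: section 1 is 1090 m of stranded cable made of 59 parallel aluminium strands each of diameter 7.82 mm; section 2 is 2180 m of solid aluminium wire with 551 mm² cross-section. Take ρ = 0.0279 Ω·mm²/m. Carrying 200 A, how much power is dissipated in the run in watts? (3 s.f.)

4840 W

ρ = 0.0279 Ω·mm²/m = 2.79×10^-8 Ω·m
Section 1: A_strand = π(3.9100e-03)² = 4.803e-05 m²; R₁ = ρL/(N·A_s) = (2.79×10^-8)(1090)/(59×4.803e-05) = 0.01073 Ω
Section 2: A = 551 mm² = 5.510e-04 m²
R₂ = (2.79×10^-8)(2180)/(5.510e-04) = 0.1104 Ω
R = R₁ + R₂ = 0.1211 Ω
P = I²R = (200)² × 0.1211 = 4840 W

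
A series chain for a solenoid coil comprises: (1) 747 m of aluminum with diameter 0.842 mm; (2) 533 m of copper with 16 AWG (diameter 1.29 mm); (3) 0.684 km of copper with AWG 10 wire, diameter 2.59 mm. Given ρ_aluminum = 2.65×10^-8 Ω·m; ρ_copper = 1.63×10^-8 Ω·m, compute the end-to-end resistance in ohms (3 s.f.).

44.3 Ω

Seg 1: A = π(d/2)² = π(4.2100e-04 m)² = 5.568e-07 m²
R_1 = (2.65×10^-8)(747)/(5.568e-07) = 35.55 Ω
Seg 2: A = π(1.29/2 mm)² = π(6.4500e-04 m)² = 1.307e-06 m²
R_2 = (1.63×10^-8)(533)/(1.307e-06) = 6.647 Ω
Seg 3: A = π(2.59/2 mm)² = π(1.2950e-03 m)² = 5.269e-06 m²
R_3 = (1.63×10^-8)(684)/(5.269e-06) = 2.116 Ω
R_total = R_1 + R_2 + R_3 = 44.3 Ω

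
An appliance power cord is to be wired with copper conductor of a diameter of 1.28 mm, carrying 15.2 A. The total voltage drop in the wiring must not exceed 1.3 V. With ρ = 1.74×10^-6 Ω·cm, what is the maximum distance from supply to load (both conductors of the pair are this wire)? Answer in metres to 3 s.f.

3.16 m

ρ = 1.74×10^-6 Ω·cm = 1.74×10^-8 Ω·m
A = π(d/2)² = π(6.4000e-04 m)² = 1.287e-06 m²
L_max = V_max·A/(2·ρI) = (1.3)(1.287e-06)/(2×1.74×10^-8×15.2) = 3.16 m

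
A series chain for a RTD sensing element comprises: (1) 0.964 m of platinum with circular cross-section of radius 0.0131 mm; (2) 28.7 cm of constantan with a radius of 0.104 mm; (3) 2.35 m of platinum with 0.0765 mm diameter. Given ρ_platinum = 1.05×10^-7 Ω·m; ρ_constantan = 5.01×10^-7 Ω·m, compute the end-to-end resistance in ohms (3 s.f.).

Seg 1: A = πr² = π(1.3100e-05 m)² = 5.391e-10 m²
R_1 = (1.05×10^-7)(0.964)/(5.391e-10) = 187.7 Ω
Seg 2: A = πr² = π(1.0400e-04 m)² = 3.398e-08 m²
R_2 = (5.01×10^-7)(0.287)/(3.398e-08) = 4.232 Ω
Seg 3: A = π(d/2)² = π(3.8250e-05 m)² = 4.596e-09 m²
R_3 = (1.05×10^-7)(2.35)/(4.596e-09) = 53.68 Ω
R_total = R_1 + R_2 + R_3 = 246 Ω

246 Ω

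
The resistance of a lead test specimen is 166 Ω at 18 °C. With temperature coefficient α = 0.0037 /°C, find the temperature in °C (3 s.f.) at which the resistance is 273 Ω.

R = R₀(1 + α(T − T₀)) ⇒ T = T₀ + (R/R₀ − 1)/α
T = 18 + (273/166 − 1)/0.0037 = 18 + (0.6446)/0.0037 = 192 °C

192 °C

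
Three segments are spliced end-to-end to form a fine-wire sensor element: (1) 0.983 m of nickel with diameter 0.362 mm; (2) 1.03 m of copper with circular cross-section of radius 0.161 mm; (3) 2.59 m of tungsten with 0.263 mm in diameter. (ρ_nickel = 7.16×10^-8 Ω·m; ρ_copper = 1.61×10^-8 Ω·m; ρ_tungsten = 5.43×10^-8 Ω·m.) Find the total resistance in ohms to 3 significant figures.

Seg 1: A = π(d/2)² = π(1.8100e-04 m)² = 1.029e-07 m²
R_1 = (7.16×10^-8)(0.983)/(1.029e-07) = 0.6838 Ω
Seg 2: A = πr² = π(1.6100e-04 m)² = 8.143e-08 m²
R_2 = (1.61×10^-8)(1.03)/(8.143e-08) = 0.2036 Ω
Seg 3: A = π(d/2)² = π(1.3150e-04 m)² = 5.433e-08 m²
R_3 = (5.43×10^-8)(2.59)/(5.433e-08) = 2.589 Ω
R_total = R_1 + R_2 + R_3 = 3.48 Ω

3.48 Ω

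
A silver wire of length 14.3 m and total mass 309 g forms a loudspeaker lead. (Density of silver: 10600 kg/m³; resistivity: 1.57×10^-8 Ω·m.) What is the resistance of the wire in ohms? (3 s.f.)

A = m/(density·L) = 0.309/(10600×14.3) = 2.0385e-06 m²
R = ρL/A = (1.57×10^-8)(14.3)/(2.0385e-06) = 0.110 Ω

0.110 Ω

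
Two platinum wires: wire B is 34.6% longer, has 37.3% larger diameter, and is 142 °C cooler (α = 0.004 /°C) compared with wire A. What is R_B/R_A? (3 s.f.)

0.308

R ∝ ρL/d² with ρ ∝ (1+αΔT), so R_B/R_A = (1 + 34.6/100) × (1 + 37.3/100)⁻² × (1 − 0.004×142)
= 1.346 × 0.5305 × 0.432 = 0.308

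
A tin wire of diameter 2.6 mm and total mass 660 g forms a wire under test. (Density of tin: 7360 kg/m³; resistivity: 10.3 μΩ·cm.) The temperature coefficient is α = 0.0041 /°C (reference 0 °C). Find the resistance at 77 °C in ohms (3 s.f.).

ρ = 10.3 μΩ·cm = 1.03×10^-7 Ω·m
A = π(d/2)² = π(1.3000e-03 m)² = 5.3093e-06 m²
L = m/(density·A) = 0.66/(7360×5.3093e-06) = 16.89 m
R = ρL/A = (1.03×10^-7)(16.89)/(5.3093e-06) = 0.3277 Ω
R(77 °C) = 0.3277 × (1 + 0.0041×77) = 0.431 Ω

0.431 Ω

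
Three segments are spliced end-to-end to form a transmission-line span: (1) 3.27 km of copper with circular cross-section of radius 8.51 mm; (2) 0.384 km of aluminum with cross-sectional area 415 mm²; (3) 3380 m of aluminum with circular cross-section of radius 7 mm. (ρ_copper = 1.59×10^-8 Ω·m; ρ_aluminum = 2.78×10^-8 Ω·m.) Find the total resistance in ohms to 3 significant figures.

Seg 1: A = πr² = π(8.5100e-03 m)² = 2.275e-04 m²
R_1 = (1.59×10^-8)(3270)/(2.275e-04) = 0.2285 Ω
Seg 2: A = 415 mm² = 4.150e-04 m²
R_2 = (2.78×10^-8)(384)/(4.150e-04) = 0.02572 Ω
Seg 3: A = πr² = π(7.0000e-03 m)² = 1.539e-04 m²
R_3 = (2.78×10^-8)(3380)/(1.539e-04) = 0.6104 Ω
R_total = R_1 + R_2 + R_3 = 0.865 Ω

0.865 Ω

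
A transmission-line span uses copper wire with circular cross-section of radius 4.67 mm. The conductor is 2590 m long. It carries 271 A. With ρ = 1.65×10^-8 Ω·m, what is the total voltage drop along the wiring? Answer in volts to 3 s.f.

169 V

A = πr² = π(4.6700e-03 m)² = 6.851e-05 m²
R = ρL/A = (1.65×10^-8)(2590)/(6.851e-05) = 0.6237 Ω
V = IR = 271 × 0.6237 = 169 V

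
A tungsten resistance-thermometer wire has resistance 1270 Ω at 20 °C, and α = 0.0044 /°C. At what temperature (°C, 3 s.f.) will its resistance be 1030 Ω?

R = R₀(1 + α(T − T₀)) ⇒ T = T₀ + (R/R₀ − 1)/α
T = 20 + (1030/1270 − 1)/0.0044 = 20 + (-0.189)/0.0044 = -22.9 °C

-22.9 °C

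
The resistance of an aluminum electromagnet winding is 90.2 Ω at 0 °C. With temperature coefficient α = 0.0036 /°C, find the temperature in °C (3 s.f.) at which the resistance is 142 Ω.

160 °C

R = R₀(1 + α(T − T₀)) ⇒ T = T₀ + (R/R₀ − 1)/α
T = 0 + (142/90.2 − 1)/0.0036 = 0 + (0.5743)/0.0036 = 160 °C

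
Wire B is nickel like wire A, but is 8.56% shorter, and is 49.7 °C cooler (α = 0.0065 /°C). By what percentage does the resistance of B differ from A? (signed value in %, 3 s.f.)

-38.1%

R ∝ ρL/d² with ρ ∝ (1+αΔT), so R_B/R_A = (1 − 8.56/100) × (1 − 0.0065×49.7)
= 0.9144 × 0.677 = 0.619
(R_B − R_A)/R_A = 0.619 − 1 = -38.1%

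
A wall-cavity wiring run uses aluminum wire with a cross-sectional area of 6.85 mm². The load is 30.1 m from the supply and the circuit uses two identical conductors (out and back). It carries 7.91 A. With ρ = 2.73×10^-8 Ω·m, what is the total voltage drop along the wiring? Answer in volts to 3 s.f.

1.90 V

A = 6.85 mm² = 6.850e-06 m²
Total conductor length (both ways) L = 2 × 30.1 = 60.2 m
R = ρL/A = (2.73×10^-8)(60.2)/(6.850e-06) = 0.2399 Ω
V = IR = 7.91 × 0.2399 = 1.90 V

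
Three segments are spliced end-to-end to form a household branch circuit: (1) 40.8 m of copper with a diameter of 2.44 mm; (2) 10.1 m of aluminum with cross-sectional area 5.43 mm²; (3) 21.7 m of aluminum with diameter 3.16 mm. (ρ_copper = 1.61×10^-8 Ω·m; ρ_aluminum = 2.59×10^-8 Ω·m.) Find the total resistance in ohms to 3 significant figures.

0.260 Ω

Seg 1: A = π(d/2)² = π(1.2200e-03 m)² = 4.676e-06 m²
R_1 = (1.61×10^-8)(40.8)/(4.676e-06) = 0.1405 Ω
Seg 2: A = 5.43 mm² = 5.430e-06 m²
R_2 = (2.59×10^-8)(10.1)/(5.430e-06) = 0.04817 Ω
Seg 3: A = π(d/2)² = π(1.5800e-03 m)² = 7.843e-06 m²
R_3 = (2.59×10^-8)(21.7)/(7.843e-06) = 0.07166 Ω
R_total = R_1 + R_2 + R_3 = 0.260 Ω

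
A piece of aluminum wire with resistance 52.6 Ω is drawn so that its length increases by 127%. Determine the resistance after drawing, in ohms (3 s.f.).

k = 1 + 127/100 = 2.27; volume constant ⇒ A' = A/k, so R' = k²R.
R' = 5.153 × 52.6 = 271 Ω

271 Ω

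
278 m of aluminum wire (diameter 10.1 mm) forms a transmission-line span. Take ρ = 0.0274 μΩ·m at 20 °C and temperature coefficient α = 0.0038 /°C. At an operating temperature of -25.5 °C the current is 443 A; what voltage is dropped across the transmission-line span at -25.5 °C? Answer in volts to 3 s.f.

ρ = 0.0274 μΩ·m = 2.74×10^-8 Ω·m
A = π(d/2)² = π(5.0500e-03 m)² = 8.012e-05 m²
R₍20₎ = ρL/A = (2.74×10^-8)(278)/(8.012e-05) = 0.09507 Ω
R₍-25.5₎ = R₍20₎(1 + αΔT) = 0.09507 × (1 + 0.0038×-45.5) = 0.07864 Ω
V = IR = 443 × 0.07864 = 34.8 V

34.8 V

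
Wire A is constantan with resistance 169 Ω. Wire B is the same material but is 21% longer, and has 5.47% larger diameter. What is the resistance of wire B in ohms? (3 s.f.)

R ∝ L/d², so R_B/R_A = (1 + 21/100) × (1 + 5.47/100)⁻²
= 1.21 × 0.899 = 1.088
R_B = 1.088 × 169 = 184 Ω

184 Ω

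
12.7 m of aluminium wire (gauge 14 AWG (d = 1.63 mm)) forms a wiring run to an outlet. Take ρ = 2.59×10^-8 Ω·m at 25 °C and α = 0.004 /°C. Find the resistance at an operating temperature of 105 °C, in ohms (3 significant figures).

0.208 Ω

A = π(1.63/2 mm)² = π(8.1500e-04 m)² = 2.087e-06 m²
R₍25°C₎ = ρL/A = (2.59×10^-8)(12.7)/(2.087e-06) = 0.1576 Ω
R = R₀(1 + αΔT) = 0.1576(1 + 0.004×80) = 0.208 Ω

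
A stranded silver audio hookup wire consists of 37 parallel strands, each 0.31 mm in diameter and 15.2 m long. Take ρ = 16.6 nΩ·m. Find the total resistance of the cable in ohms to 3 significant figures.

0.0904 Ω

ρ = 16.6 nΩ·m = 1.66×10^-8 Ω·m
A_strand = π(1.5500e-04 m)² = 7.548e-08 m²
R_strand = ρL/A = (1.66×10^-8)(15.2)/(7.548e-08) = 3.343 Ω
R_total = R_strand/N = 3.343/37 = 0.0904 Ω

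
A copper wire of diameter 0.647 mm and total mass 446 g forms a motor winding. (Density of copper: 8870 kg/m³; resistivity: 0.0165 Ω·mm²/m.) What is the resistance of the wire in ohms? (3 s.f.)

7.68 Ω

ρ = 0.0165 Ω·mm²/m = 1.65×10^-8 Ω·m
A = π(d/2)² = π(3.2350e-04 m)² = 3.2877e-07 m²
L = m/(density·A) = 0.446/(8870×3.2877e-07) = 152.9 m
R = ρL/A = (1.65×10^-8)(152.9)/(3.2877e-07) = 7.68 Ω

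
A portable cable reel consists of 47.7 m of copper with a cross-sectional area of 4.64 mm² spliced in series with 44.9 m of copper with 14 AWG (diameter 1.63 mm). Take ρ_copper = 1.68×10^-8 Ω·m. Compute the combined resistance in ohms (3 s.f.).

Segment 1: A = 4.64 mm² = 4.640e-06 m²
R₁ = ρL/A = (1.68×10^-8)(47.7)/(4.640e-06) = 0.1727 Ω
Segment 2: A = π(1.63/2 mm)² = π(8.1500e-04 m)² = 2.087e-06 m²
R₂ = (1.68×10^-8)(44.9)/(2.087e-06) = 0.3615 Ω
R = R₁ + R₂ = 0.534 Ω

0.534 Ω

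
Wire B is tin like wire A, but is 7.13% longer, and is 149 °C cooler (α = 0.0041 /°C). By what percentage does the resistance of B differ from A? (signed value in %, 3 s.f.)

-58.3%

R ∝ ρL/d² with ρ ∝ (1+αΔT), so R_B/R_A = (1 + 7.13/100) × (1 − 0.0041×149)
= 1.071 × 0.3891 = 0.4168
(R_B − R_A)/R_A = 0.4168 − 1 = -58.3%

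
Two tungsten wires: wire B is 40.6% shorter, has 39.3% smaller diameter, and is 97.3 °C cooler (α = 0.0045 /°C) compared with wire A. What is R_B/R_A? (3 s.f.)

R ∝ ρL/d² with ρ ∝ (1+αΔT), so R_B/R_A = (1 − 40.6/100) × (1 − 39.3/100)⁻² × (1 − 0.0045×97.3)
= 0.594 × 2.714 × 0.5622 = 0.906

0.906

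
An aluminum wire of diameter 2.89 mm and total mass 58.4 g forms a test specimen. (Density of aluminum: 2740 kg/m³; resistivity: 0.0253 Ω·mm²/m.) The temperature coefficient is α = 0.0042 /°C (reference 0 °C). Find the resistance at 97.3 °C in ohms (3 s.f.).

ρ = 0.0253 Ω·mm²/m = 2.53×10^-8 Ω·m
A = π(d/2)² = π(1.4450e-03 m)² = 6.5597e-06 m²
L = m/(density·A) = 0.0584/(2740×6.5597e-06) = 3.249 m
R = ρL/A = (2.53×10^-8)(3.249)/(6.5597e-06) = 0.01253 Ω
R(97.3 °C) = 0.01253 × (1 + 0.0042×97.3) = 0.0177 Ω

0.0177 Ω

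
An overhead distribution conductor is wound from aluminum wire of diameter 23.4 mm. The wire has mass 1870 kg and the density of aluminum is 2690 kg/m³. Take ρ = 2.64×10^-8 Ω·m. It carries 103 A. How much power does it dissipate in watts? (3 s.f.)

1050 W

A = π(d/2)² = π(1.1700e-02 m)² = 4.3005e-04 m²
L = m/(density·A) = 1870/(2690×4.3005e-04) = 1616 m
R = ρL/A = (2.64×10^-8)(1616)/(4.3005e-04) = 0.09923 Ω
P = I²R = (103)² × 0.09923 = 1050 W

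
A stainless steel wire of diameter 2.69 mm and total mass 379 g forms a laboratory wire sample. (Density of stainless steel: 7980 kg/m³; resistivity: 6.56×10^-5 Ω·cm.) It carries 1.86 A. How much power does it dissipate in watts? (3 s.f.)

3.34 W

ρ = 6.56×10^-5 Ω·cm = 6.56×10^-7 Ω·m
A = π(d/2)² = π(1.3450e-03 m)² = 5.6832e-06 m²
L = m/(density·A) = 0.379/(7980×5.6832e-06) = 8.357 m
R = ρL/A = (6.56×10^-7)(8.357)/(5.6832e-06) = 0.9646 Ω
P = I²R = (1.86)² × 0.9646 = 3.34 W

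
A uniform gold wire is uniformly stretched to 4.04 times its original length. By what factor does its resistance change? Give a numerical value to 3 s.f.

16.3

Volume constant ⇒ A' = A/k with k = 4.04. R' = ρ(kL)/(A/k) = k²R.
Factor = 16.3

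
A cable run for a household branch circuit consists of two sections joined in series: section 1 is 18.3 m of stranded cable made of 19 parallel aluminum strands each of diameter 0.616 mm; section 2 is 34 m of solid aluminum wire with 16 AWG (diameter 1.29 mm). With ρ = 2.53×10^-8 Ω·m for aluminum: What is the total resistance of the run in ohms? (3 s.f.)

0.740 Ω

Section 1: A_strand = π(3.0800e-04)² = 2.980e-07 m²; R₁ = ρL/(N·A_s) = (2.53×10^-8)(18.3)/(19×2.980e-07) = 0.08176 Ω
Section 2: A = π(1.29/2 mm)² = π(6.4500e-04 m)² = 1.307e-06 m²
R₂ = (2.53×10^-8)(34)/(1.307e-06) = 0.6582 Ω
R = R₁ + R₂ = 0.740 Ω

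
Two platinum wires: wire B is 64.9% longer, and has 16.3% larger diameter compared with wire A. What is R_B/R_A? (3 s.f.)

1.22

R ∝ L/d², so R_B/R_A = (1 + 64.9/100) × (1 + 16.3/100)⁻²
= 1.649 × 0.7393 = 1.22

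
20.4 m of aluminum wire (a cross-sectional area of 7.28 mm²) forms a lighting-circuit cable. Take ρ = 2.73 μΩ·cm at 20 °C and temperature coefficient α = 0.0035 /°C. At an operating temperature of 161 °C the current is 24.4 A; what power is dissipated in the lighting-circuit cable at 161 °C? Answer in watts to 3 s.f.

68.0 W

ρ = 2.73 μΩ·cm = 2.73×10^-8 Ω·m
A = 7.28 mm² = 7.280e-06 m²
R₍20₎ = ρL/A = (2.73×10^-8)(20.4)/(7.280e-06) = 0.0765 Ω
R₍161₎ = R₍20₎(1 + αΔT) = 0.0765 × (1 + 0.0035×141) = 0.1143 Ω
P = I²R = (24.4)² × 0.1143 = 68.0 W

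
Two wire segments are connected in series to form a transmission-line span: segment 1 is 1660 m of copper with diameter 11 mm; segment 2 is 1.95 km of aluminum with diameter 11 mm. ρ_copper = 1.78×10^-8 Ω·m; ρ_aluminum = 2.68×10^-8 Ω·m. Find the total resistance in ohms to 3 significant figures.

Segment 1: A = π(d/2)² = π(5.5000e-03 m)² = 9.503e-05 m²
R₁ = ρL/A = (1.78×10^-8)(1660)/(9.503e-05) = 0.3109 Ω
R₂ = (2.68×10^-8)(1950)/(9.503e-05) = 0.5499 Ω
R = R₁ + R₂ = 0.861 Ω

0.861 Ω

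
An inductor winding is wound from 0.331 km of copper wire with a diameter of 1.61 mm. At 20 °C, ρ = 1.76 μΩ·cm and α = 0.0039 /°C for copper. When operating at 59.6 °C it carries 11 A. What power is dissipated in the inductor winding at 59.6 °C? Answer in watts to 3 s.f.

400 W

ρ = 1.76 μΩ·cm = 1.76×10^-8 Ω·m
A = π(d/2)² = π(8.0500e-04 m)² = 2.036e-06 m²
R₍20₎ = ρL/A = (1.76×10^-8)(331)/(2.036e-06) = 2.862 Ω
R₍59.6₎ = R₍20₎(1 + αΔT) = 2.862 × (1 + 0.0039×39.6) = 3.303 Ω
P = I²R = (11)² × 3.303 = 400 W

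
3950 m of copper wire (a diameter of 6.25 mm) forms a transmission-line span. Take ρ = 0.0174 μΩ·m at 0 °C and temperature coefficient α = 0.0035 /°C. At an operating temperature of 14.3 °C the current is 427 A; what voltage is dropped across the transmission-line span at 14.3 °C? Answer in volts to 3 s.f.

ρ = 0.0174 μΩ·m = 1.74×10^-8 Ω·m
A = π(d/2)² = π(3.1250e-03 m)² = 3.068e-05 m²
R₍0₎ = ρL/A = (1.74×10^-8)(3950)/(3.068e-05) = 2.24 Ω
R₍14.3₎ = R₍0₎(1 + αΔT) = 2.24 × (1 + 0.0035×14.3) = 2.352 Ω
V = IR = 427 × 2.352 = 1000 V

1000 V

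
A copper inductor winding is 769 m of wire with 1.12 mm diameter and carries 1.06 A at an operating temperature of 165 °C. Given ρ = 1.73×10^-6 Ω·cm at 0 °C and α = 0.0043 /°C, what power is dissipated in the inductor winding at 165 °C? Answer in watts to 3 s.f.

25.9 W

ρ = 1.73×10^-6 Ω·cm = 1.73×10^-8 Ω·m
A = π(d/2)² = π(5.6000e-04 m)² = 9.852e-07 m²
R₍0₎ = ρL/A = (1.73×10^-8)(769)/(9.852e-07) = 13.5 Ω
R₍165₎ = R₍0₎(1 + αΔT) = 13.5 × (1 + 0.0043×165) = 23.08 Ω
P = I²R = (1.06)² × 23.08 = 25.9 W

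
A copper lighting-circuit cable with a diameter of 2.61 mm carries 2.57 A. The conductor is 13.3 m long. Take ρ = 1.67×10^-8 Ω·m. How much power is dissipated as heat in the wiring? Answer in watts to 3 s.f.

0.274 W

A = π(d/2)² = π(1.3050e-03 m)² = 5.350e-06 m²
R = ρL/A = (1.67×10^-8)(13.3)/(5.350e-06) = 0.04151 Ω
P = I²R = (2.57)² × 0.04151 = 0.274 W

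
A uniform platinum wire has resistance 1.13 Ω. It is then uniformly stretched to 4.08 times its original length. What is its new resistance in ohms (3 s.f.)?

18.8 Ω

Volume constant ⇒ A' = A/k with k = 4.08. R' = ρ(kL)/(A/k) = k²R.
R' = 16.65 × 1.13 = 18.8 Ω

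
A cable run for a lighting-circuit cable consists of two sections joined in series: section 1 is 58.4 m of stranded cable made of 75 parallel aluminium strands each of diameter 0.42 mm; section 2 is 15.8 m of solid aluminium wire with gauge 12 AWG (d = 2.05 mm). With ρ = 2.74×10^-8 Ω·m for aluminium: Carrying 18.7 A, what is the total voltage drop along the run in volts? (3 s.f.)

5.33 V

Section 1: A_strand = π(2.1000e-04)² = 1.385e-07 m²; R₁ = ρL/(N·A_s) = (2.74×10^-8)(58.4)/(75×1.385e-07) = 0.154 Ω
Section 2: A = π(2.05/2 mm)² = π(1.0250e-03 m)² = 3.301e-06 m²
R₂ = (2.74×10^-8)(15.8)/(3.301e-06) = 0.1312 Ω
R = R₁ + R₂ = 0.2852 Ω
V = IR = 18.7 × 0.2852 = 5.33 V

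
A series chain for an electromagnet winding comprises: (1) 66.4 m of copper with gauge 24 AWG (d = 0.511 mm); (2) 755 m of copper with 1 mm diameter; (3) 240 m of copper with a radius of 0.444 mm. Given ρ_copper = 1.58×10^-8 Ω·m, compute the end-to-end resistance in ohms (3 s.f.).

Seg 1: A = π(0.511/2 mm)² = π(2.5550e-04 m)² = 2.051e-07 m²
R_1 = (1.58×10^-8)(66.4)/(2.051e-07) = 5.116 Ω
Seg 2: A = π(d/2)² = π(5.0000e-04 m)² = 7.854e-07 m²
R_2 = (1.58×10^-8)(755)/(7.854e-07) = 15.19 Ω
Seg 3: A = πr² = π(4.4400e-04 m)² = 6.193e-07 m²
R_3 = (1.58×10^-8)(240)/(6.193e-07) = 6.123 Ω
R_total = R_1 + R_2 + R_3 = 26.4 Ω

26.4 Ω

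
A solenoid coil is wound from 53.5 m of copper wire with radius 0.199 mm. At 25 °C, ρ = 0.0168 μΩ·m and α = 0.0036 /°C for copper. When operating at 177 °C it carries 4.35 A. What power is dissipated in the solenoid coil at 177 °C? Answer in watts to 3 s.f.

212 W

ρ = 0.0168 μΩ·m = 1.68×10^-8 Ω·m
A = πr² = π(1.9900e-04 m)² = 1.244e-07 m²
R₍25₎ = ρL/A = (1.68×10^-8)(53.5)/(1.244e-07) = 7.224 Ω
R₍177₎ = R₍25₎(1 + αΔT) = 7.224 × (1 + 0.0036×152) = 11.18 Ω
P = I²R = (4.35)² × 11.18 = 212 W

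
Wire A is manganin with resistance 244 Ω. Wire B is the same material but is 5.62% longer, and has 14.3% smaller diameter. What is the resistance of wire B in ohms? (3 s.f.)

R ∝ L/d², so R_B/R_A = (1 + 5.62/100) × (1 − 14.3/100)⁻²
= 1.056 × 1.362 = 1.438
R_B = 1.438 × 244 = 351 Ω

351 Ω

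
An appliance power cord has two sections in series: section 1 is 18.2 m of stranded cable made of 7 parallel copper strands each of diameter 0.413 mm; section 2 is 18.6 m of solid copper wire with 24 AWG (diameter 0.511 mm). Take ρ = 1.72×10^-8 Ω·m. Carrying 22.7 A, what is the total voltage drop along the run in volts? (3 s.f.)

Section 1: A_strand = π(2.0650e-04)² = 1.340e-07 m²; R₁ = ρL/(N·A_s) = (1.72×10^-8)(18.2)/(7×1.340e-07) = 0.3338 Ω
Section 2: A = π(0.511/2 mm)² = π(2.5550e-04 m)² = 2.051e-07 m²
R₂ = (1.72×10^-8)(18.6)/(2.051e-07) = 1.56 Ω
R = R₁ + R₂ = 1.894 Ω
V = IR = 22.7 × 1.894 = 43.0 V

43.0 V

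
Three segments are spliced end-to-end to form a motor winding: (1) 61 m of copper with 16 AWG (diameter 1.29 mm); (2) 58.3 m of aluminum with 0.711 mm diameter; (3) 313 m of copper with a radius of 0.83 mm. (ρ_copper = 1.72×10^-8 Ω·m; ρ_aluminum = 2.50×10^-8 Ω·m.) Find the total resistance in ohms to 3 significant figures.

Seg 1: A = π(1.29/2 mm)² = π(6.4500e-04 m)² = 1.307e-06 m²
R_1 = (1.72×10^-8)(61)/(1.307e-06) = 0.8028 Ω
Seg 2: A = π(d/2)² = π(3.5550e-04 m)² = 3.970e-07 m²
R_2 = (2.50×10^-8)(58.3)/(3.970e-07) = 3.671 Ω
Seg 3: A = πr² = π(8.3000e-04 m)² = 2.164e-06 m²
R_3 = (1.72×10^-8)(313)/(2.164e-06) = 2.488 Ω
R_total = R_1 + R_2 + R_3 = 6.96 Ω

6.96 Ω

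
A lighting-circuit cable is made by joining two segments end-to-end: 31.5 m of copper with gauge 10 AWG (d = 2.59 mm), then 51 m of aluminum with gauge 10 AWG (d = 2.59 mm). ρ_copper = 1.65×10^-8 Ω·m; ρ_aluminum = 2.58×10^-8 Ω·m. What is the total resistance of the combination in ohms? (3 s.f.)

0.348 Ω

Segment 1: A = π(2.59/2 mm)² = π(1.2950e-03 m)² = 5.269e-06 m²
R₁ = ρL/A = (1.65×10^-8)(31.5)/(5.269e-06) = 0.09865 Ω
R₂ = (2.58×10^-8)(51)/(5.269e-06) = 0.2497 Ω
R = R₁ + R₂ = 0.348 Ω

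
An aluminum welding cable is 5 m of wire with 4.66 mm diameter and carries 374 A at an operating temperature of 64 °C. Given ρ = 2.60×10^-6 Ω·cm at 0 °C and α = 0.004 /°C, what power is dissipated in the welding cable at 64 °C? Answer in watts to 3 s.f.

ρ = 2.60×10^-6 Ω·cm = 2.60×10^-8 Ω·m
A = π(d/2)² = π(2.3300e-03 m)² = 1.706e-05 m²
R₍0₎ = ρL/A = (2.60×10^-8)(5)/(1.706e-05) = 0.007622 Ω
R₍64₎ = R₍0₎(1 + αΔT) = 0.007622 × (1 + 0.004×64) = 0.009574 Ω
P = I²R = (374)² × 0.009574 = 1340 W

1340 W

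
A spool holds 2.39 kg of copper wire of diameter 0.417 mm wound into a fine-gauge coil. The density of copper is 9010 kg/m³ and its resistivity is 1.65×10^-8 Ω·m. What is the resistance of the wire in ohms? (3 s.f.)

235 Ω

A = π(d/2)² = π(2.0850e-04 m)² = 1.3657e-07 m²
L = m/(density·A) = 2.39/(9010×1.3657e-07) = 1942 m
R = ρL/A = (1.65×10^-8)(1942)/(1.3657e-07) = 235 Ω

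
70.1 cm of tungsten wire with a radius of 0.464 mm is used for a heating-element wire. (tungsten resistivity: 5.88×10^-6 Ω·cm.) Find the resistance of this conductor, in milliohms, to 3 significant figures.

ρ = 5.88×10^-6 Ω·cm = 5.88×10^-8 Ω·m
A = πr² = π(4.6400e-04 m)² = 6.764e-07 m²
R = ρL/A = (5.88×10^-8)(0.701 m)/(6.764e-07 m²) = 60.9 mΩ

60.9 mΩ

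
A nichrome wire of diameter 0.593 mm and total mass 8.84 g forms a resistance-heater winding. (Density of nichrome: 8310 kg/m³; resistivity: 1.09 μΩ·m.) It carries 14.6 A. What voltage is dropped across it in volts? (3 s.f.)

ρ = 1.09 μΩ·m = 1.09×10^-6 Ω·m
A = π(d/2)² = π(2.9650e-04 m)² = 2.7618e-07 m²
L = m/(density·A) = 0.00884/(8310×2.7618e-07) = 3.852 m
R = ρL/A = (1.09×10^-6)(3.852)/(2.7618e-07) = 15.2 Ω
V = IR = 14.6 × 15.2 = 222 V

222 V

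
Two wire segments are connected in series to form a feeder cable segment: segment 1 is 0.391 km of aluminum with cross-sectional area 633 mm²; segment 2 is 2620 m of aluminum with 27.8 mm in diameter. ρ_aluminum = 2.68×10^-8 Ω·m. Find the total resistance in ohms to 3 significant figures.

0.132 Ω

Segment 1: A = 633 mm² = 6.330e-04 m²
R₁ = ρL/A = (2.68×10^-8)(391)/(6.330e-04) = 0.01655 Ω
Segment 2: A = π(d/2)² = π(1.3900e-02 m)² = 6.070e-04 m²
R₂ = (2.68×10^-8)(2620)/(6.070e-04) = 0.1157 Ω
R = R₁ + R₂ = 0.132 Ω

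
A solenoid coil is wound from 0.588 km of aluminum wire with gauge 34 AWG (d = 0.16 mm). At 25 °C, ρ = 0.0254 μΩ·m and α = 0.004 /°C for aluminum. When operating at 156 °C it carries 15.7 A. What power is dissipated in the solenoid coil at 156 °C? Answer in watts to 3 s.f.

2.79×10^5 W

ρ = 0.0254 μΩ·m = 2.54×10^-8 Ω·m
A = π(0.16/2 mm)² = π(8.0000e-05 m)² = 2.011e-08 m²
R₍25₎ = ρL/A = (2.54×10^-8)(588)/(2.011e-08) = 742.8 Ω
R₍156₎ = R₍25₎(1 + αΔT) = 742.8 × (1 + 0.004×131) = 1132 Ω
P = I²R = (15.7)² × 1132 = 2.79×10^5 W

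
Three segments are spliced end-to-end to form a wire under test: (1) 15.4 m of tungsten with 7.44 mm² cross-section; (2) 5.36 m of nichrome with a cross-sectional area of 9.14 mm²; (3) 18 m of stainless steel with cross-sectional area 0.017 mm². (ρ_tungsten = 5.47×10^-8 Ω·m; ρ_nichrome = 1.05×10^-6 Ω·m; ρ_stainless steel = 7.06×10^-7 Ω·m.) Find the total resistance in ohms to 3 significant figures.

Seg 1: A = 7.44 mm² = 7.440e-06 m²
R_1 = (5.47×10^-8)(15.4)/(7.440e-06) = 0.1132 Ω
Seg 2: A = 9.14 mm² = 9.140e-06 m²
R_2 = (1.05×10^-6)(5.36)/(9.140e-06) = 0.6158 Ω
Seg 3: A = 0.017 mm² = 1.700e-08 m²
R_3 = (7.06×10^-7)(18)/(1.700e-08) = 747.5 Ω
R_total = R_1 + R_2 + R_3 = 748 Ω

748 Ω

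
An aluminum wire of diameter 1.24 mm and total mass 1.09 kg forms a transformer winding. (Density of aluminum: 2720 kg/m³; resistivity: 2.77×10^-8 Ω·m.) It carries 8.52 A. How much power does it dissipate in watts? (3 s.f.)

553 W

A = π(d/2)² = π(6.2000e-04 m)² = 1.2076e-06 m²
L = m/(density·A) = 1.09/(2720×1.2076e-06) = 331.8 m
R = ρL/A = (2.77×10^-8)(331.8)/(1.2076e-06) = 7.612 Ω
P = I²R = (8.52)² × 7.612 = 553 W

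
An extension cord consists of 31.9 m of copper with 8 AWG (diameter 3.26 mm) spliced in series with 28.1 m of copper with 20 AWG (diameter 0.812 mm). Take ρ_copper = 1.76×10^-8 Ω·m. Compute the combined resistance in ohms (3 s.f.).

Segment 1: A = π(3.26/2 mm)² = π(1.6300e-03 m)² = 8.347e-06 m²
R₁ = ρL/A = (1.76×10^-8)(31.9)/(8.347e-06) = 0.06726 Ω
Segment 2: A = π(0.812/2 mm)² = π(4.0600e-04 m)² = 5.178e-07 m²
R₂ = (1.76×10^-8)(28.1)/(5.178e-07) = 0.955 Ω
R = R₁ + R₂ = 1.02 Ω

1.02 Ω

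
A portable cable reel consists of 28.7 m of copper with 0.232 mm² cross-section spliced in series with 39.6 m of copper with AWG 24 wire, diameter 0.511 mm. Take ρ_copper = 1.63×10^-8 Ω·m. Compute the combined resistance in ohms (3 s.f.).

Segment 1: A = 0.232 mm² = 2.320e-07 m²
R₁ = ρL/A = (1.63×10^-8)(28.7)/(2.320e-07) = 2.016 Ω
Segment 2: A = π(0.511/2 mm)² = π(2.5550e-04 m)² = 2.051e-07 m²
R₂ = (1.63×10^-8)(39.6)/(2.051e-07) = 3.147 Ω
R = R₁ + R₂ = 5.16 Ω

5.16 Ω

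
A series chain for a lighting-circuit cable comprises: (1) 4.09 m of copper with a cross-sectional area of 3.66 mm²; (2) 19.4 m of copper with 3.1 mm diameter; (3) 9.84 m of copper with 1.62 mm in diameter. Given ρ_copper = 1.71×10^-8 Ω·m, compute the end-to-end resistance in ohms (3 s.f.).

0.145 Ω

Seg 1: A = 3.66 mm² = 3.660e-06 m²
R_1 = (1.71×10^-8)(4.09)/(3.660e-06) = 0.01911 Ω
Seg 2: A = π(d/2)² = π(1.5500e-03 m)² = 7.548e-06 m²
R_2 = (1.71×10^-8)(19.4)/(7.548e-06) = 0.04395 Ω
Seg 3: A = π(d/2)² = π(8.1000e-04 m)² = 2.061e-06 m²
R_3 = (1.71×10^-8)(9.84)/(2.061e-06) = 0.08163 Ω
R_total = R_1 + R_2 + R_3 = 0.145 Ω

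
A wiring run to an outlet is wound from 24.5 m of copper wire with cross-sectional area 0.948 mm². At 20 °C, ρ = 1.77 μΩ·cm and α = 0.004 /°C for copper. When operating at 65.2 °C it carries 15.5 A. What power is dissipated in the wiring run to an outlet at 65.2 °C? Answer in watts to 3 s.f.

ρ = 1.77 μΩ·cm = 1.77×10^-8 Ω·m
A = 0.948 mm² = 9.480e-07 m²
R₍20₎ = ρL/A = (1.77×10^-8)(24.5)/(9.480e-07) = 0.4574 Ω
R₍65.2₎ = R₍20₎(1 + αΔT) = 0.4574 × (1 + 0.004×45.2) = 0.5401 Ω
P = I²R = (15.5)² × 0.5401 = 130 W

130 W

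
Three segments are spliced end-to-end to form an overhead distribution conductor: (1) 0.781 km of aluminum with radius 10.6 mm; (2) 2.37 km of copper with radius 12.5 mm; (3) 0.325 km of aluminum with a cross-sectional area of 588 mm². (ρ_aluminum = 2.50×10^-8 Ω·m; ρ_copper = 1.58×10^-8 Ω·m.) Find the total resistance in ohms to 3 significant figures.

0.145 Ω

Seg 1: A = πr² = π(1.0600e-02 m)² = 3.530e-04 m²
R_1 = (2.50×10^-8)(781)/(3.530e-04) = 0.05531 Ω
Seg 2: A = πr² = π(1.2500e-02 m)² = 4.909e-04 m²
R_2 = (1.58×10^-8)(2370)/(4.909e-04) = 0.07628 Ω
Seg 3: A = 588 mm² = 5.880e-04 m²
R_3 = (2.50×10^-8)(325)/(5.880e-04) = 0.01382 Ω
R_total = R_1 + R_2 + R_3 = 0.145 Ω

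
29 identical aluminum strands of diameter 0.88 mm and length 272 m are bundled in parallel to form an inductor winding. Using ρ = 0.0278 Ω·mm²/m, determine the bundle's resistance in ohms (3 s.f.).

ρ = 0.0278 Ω·mm²/m = 2.78×10^-8 Ω·m
A_strand = π(4.4000e-04 m)² = 6.082e-07 m²
R_strand = ρL/A = (2.78×10^-8)(272)/(6.082e-07) = 12.43 Ω
R_total = R_strand/N = 12.43/29 = 0.429 Ω

0.429 Ω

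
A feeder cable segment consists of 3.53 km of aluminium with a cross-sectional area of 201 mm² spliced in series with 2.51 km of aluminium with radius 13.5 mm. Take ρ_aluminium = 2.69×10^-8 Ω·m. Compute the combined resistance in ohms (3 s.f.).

0.590 Ω

Segment 1: A = 201 mm² = 2.010e-04 m²
R₁ = ρL/A = (2.69×10^-8)(3530)/(2.010e-04) = 0.4724 Ω
Segment 2: A = πr² = π(1.3500e-02 m)² = 5.726e-04 m²
R₂ = (2.69×10^-8)(2510)/(5.726e-04) = 0.1179 Ω
R = R₁ + R₂ = 0.590 Ω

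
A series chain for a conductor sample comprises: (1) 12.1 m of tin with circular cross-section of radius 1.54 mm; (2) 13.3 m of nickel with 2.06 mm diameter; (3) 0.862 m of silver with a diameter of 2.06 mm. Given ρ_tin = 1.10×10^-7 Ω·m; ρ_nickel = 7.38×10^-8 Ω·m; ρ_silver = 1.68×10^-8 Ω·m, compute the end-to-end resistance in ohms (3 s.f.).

0.477 Ω

Seg 1: A = πr² = π(1.5400e-03 m)² = 7.451e-06 m²
R_1 = (1.10×10^-7)(12.1)/(7.451e-06) = 0.1786 Ω
Seg 2: A = π(d/2)² = π(1.0300e-03 m)² = 3.333e-06 m²
R_2 = (7.38×10^-8)(13.3)/(3.333e-06) = 0.2945 Ω
Seg 3: A = π(d/2)² = π(1.0300e-03 m)² = 3.333e-06 m²
R_3 = (1.68×10^-8)(0.862)/(3.333e-06) = 0.004345 Ω
R_total = R_1 + R_2 + R_3 = 0.477 Ω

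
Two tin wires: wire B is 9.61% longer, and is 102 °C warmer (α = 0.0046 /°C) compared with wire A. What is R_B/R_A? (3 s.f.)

R ∝ ρL/d² with ρ ∝ (1+αΔT), so R_B/R_A = (1 + 9.61/100) × (1 + 0.0046×102)
= 1.096 × 1.469 = 1.61

1.61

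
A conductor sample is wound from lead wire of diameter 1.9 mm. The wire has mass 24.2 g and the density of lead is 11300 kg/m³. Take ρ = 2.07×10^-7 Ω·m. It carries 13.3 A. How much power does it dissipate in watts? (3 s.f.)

A = π(d/2)² = π(9.5000e-04 m)² = 2.8353e-06 m²
L = m/(density·A) = 0.0242/(11300×2.8353e-06) = 0.7553 m
R = ρL/A = (2.07×10^-7)(0.7553)/(2.8353e-06) = 0.05515 Ω
P = I²R = (13.3)² × 0.05515 = 9.75 W

9.75 W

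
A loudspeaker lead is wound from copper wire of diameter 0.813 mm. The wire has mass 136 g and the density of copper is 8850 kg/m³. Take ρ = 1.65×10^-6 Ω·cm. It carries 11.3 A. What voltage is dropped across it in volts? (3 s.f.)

ρ = 1.65×10^-6 Ω·cm = 1.65×10^-8 Ω·m
A = π(d/2)² = π(4.0650e-04 m)² = 5.1912e-07 m²
L = m/(density·A) = 0.136/(8850×5.1912e-07) = 29.6 m
R = ρL/A = (1.65×10^-8)(29.6)/(5.1912e-07) = 0.9409 Ω
V = IR = 11.3 × 0.9409 = 10.6 V

10.6 V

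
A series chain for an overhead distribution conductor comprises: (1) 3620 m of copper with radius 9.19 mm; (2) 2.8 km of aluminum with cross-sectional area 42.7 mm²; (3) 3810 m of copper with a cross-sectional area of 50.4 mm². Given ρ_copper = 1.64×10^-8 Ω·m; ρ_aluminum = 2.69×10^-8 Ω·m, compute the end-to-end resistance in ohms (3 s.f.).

Seg 1: A = πr² = π(9.1900e-03 m)² = 2.653e-04 m²
R_1 = (1.64×10^-8)(3620)/(2.653e-04) = 0.2238 Ω
Seg 2: A = 42.7 mm² = 4.270e-05 m²
R_2 = (2.69×10^-8)(2800)/(4.270e-05) = 1.764 Ω
Seg 3: A = 50.4 mm² = 5.040e-05 m²
R_3 = (1.64×10^-8)(3810)/(5.040e-05) = 1.24 Ω
R_total = R_1 + R_2 + R_3 = 3.23 Ω

3.23 Ω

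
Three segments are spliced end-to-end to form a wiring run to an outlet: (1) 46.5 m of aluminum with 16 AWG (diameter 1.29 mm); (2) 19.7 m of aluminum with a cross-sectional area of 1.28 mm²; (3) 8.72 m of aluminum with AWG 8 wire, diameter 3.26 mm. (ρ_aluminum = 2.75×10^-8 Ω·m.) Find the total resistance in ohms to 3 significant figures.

Seg 1: A = π(1.29/2 mm)² = π(6.4500e-04 m)² = 1.307e-06 m²
R_1 = (2.75×10^-8)(46.5)/(1.307e-06) = 0.9784 Ω
Seg 2: A = 1.28 mm² = 1.280e-06 m²
R_2 = (2.75×10^-8)(19.7)/(1.280e-06) = 0.4232 Ω
Seg 3: A = π(3.26/2 mm)² = π(1.6300e-03 m)² = 8.347e-06 m²
R_3 = (2.75×10^-8)(8.72)/(8.347e-06) = 0.02873 Ω
R_total = R_1 + R_2 + R_3 = 1.43 Ω

1.43 Ω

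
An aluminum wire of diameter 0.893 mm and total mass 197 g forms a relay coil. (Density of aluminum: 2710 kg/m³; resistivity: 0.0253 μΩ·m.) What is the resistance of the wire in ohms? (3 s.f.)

4.69 Ω

ρ = 0.0253 μΩ·m = 2.53×10^-8 Ω·m
A = π(d/2)² = π(4.4650e-04 m)² = 6.2631e-07 m²
L = m/(density·A) = 0.197/(2710×6.2631e-07) = 116.1 m
R = ρL/A = (2.53×10^-8)(116.1)/(6.2631e-07) = 4.69 Ω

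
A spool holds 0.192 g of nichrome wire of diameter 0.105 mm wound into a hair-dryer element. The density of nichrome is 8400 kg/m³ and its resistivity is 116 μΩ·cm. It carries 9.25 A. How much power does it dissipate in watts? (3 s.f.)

ρ = 116 μΩ·cm = 1.16×10^-6 Ω·m
A = π(d/2)² = π(5.2500e-05 m)² = 8.6590e-09 m²
L = m/(density·A) = 1.920×10^-4/(8400×8.6590e-09) = 2.64 m
R = ρL/A = (1.16×10^-6)(2.64)/(8.6590e-09) = 353.6 Ω
P = I²R = (9.25)² × 353.6 = 30300 W

30300 W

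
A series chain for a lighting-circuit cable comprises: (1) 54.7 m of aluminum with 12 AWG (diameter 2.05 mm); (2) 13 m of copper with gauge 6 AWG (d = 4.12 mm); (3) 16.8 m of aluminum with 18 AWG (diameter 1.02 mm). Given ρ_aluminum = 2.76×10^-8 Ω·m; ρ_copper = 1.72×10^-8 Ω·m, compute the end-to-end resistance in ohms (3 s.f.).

Seg 1: A = π(2.05/2 mm)² = π(1.0250e-03 m)² = 3.301e-06 m²
R_1 = (2.76×10^-8)(54.7)/(3.301e-06) = 0.4574 Ω
Seg 2: A = π(4.12/2 mm)² = π(2.0600e-03 m)² = 1.333e-05 m²
R_2 = (1.72×10^-8)(13)/(1.333e-05) = 0.01677 Ω
Seg 3: A = π(1.02/2 mm)² = π(5.1000e-04 m)² = 8.171e-07 m²
R_3 = (2.76×10^-8)(16.8)/(8.171e-07) = 0.5675 Ω
R_total = R_1 + R_2 + R_3 = 1.04 Ω

1.04 Ω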